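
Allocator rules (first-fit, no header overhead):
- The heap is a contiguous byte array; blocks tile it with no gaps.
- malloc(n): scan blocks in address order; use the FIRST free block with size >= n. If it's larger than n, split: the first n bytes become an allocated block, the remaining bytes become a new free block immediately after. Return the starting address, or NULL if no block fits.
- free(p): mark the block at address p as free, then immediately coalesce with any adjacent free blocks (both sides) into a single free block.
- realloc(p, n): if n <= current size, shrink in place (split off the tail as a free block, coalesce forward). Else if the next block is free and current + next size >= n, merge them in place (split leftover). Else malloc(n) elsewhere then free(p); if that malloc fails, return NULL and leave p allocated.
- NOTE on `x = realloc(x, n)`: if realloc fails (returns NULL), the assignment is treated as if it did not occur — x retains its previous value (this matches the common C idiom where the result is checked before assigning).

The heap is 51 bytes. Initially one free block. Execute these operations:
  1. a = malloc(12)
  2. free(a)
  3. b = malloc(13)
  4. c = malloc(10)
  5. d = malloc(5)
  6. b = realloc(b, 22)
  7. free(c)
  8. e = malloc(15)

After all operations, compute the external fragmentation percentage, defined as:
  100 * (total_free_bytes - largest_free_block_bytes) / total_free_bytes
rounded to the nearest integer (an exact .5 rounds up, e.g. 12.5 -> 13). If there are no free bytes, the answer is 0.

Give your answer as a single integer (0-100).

Answer: 11

Derivation:
Op 1: a = malloc(12) -> a = 0; heap: [0-11 ALLOC][12-50 FREE]
Op 2: free(a) -> (freed a); heap: [0-50 FREE]
Op 3: b = malloc(13) -> b = 0; heap: [0-12 ALLOC][13-50 FREE]
Op 4: c = malloc(10) -> c = 13; heap: [0-12 ALLOC][13-22 ALLOC][23-50 FREE]
Op 5: d = malloc(5) -> d = 23; heap: [0-12 ALLOC][13-22 ALLOC][23-27 ALLOC][28-50 FREE]
Op 6: b = realloc(b, 22) -> b = 28; heap: [0-12 FREE][13-22 ALLOC][23-27 ALLOC][28-49 ALLOC][50-50 FREE]
Op 7: free(c) -> (freed c); heap: [0-22 FREE][23-27 ALLOC][28-49 ALLOC][50-50 FREE]
Op 8: e = malloc(15) -> e = 0; heap: [0-14 ALLOC][15-22 FREE][23-27 ALLOC][28-49 ALLOC][50-50 FREE]
Free blocks: [8 1] total_free=9 largest=8 -> 100*(9-8)/9 = 100/9 ≈ 11.111 -> rounds to 11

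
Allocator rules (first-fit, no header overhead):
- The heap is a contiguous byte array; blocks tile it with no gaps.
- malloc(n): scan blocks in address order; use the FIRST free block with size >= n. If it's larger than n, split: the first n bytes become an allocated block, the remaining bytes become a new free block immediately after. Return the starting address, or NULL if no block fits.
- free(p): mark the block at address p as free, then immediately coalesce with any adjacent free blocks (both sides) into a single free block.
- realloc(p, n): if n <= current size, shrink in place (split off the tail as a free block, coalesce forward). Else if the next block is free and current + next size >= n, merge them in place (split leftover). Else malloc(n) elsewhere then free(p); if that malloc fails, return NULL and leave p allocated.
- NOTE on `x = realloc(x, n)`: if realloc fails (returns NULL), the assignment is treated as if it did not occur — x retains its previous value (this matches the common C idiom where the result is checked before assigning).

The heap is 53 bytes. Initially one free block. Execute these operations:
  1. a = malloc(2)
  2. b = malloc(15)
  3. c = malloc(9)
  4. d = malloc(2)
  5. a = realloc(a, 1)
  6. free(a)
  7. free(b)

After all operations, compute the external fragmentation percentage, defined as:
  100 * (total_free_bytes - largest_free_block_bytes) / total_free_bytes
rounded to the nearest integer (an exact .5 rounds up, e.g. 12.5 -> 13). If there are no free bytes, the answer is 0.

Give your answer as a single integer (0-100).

Op 1: a = malloc(2) -> a = 0; heap: [0-1 ALLOC][2-52 FREE]
Op 2: b = malloc(15) -> b = 2; heap: [0-1 ALLOC][2-16 ALLOC][17-52 FREE]
Op 3: c = malloc(9) -> c = 17; heap: [0-1 ALLOC][2-16 ALLOC][17-25 ALLOC][26-52 FREE]
Op 4: d = malloc(2) -> d = 26; heap: [0-1 ALLOC][2-16 ALLOC][17-25 ALLOC][26-27 ALLOC][28-52 FREE]
Op 5: a = realloc(a, 1) -> a = 0; heap: [0-0 ALLOC][1-1 FREE][2-16 ALLOC][17-25 ALLOC][26-27 ALLOC][28-52 FREE]
Op 6: free(a) -> (freed a); heap: [0-1 FREE][2-16 ALLOC][17-25 ALLOC][26-27 ALLOC][28-52 FREE]
Op 7: free(b) -> (freed b); heap: [0-16 FREE][17-25 ALLOC][26-27 ALLOC][28-52 FREE]
Free blocks: [17 25] total_free=42 largest=25 -> 100*(42-25)/42 = 1700/42 ≈ 40.476 -> rounds to 40

Answer: 40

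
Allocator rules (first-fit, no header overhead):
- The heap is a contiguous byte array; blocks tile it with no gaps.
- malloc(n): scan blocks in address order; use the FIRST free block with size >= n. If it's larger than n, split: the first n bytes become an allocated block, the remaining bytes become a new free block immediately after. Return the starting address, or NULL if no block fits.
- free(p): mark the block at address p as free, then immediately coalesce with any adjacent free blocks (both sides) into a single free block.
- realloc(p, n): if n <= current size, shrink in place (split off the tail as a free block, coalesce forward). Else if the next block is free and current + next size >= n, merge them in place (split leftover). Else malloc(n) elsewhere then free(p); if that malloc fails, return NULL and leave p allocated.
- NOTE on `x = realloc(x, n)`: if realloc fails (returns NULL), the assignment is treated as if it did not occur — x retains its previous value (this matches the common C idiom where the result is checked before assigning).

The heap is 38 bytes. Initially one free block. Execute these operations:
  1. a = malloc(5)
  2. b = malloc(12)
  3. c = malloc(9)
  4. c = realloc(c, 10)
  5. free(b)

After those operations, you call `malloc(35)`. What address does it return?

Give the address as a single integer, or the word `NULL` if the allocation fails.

Answer: NULL

Derivation:
Op 1: a = malloc(5) -> a = 0; heap: [0-4 ALLOC][5-37 FREE]
Op 2: b = malloc(12) -> b = 5; heap: [0-4 ALLOC][5-16 ALLOC][17-37 FREE]
Op 3: c = malloc(9) -> c = 17; heap: [0-4 ALLOC][5-16 ALLOC][17-25 ALLOC][26-37 FREE]
Op 4: c = realloc(c, 10) -> c = 17; heap: [0-4 ALLOC][5-16 ALLOC][17-26 ALLOC][27-37 FREE]
Op 5: free(b) -> (freed b); heap: [0-4 ALLOC][5-16 FREE][17-26 ALLOC][27-37 FREE]
malloc(35): first-fit scan over [0-4 ALLOC][5-16 FREE][17-26 ALLOC][27-37 FREE] -> NULL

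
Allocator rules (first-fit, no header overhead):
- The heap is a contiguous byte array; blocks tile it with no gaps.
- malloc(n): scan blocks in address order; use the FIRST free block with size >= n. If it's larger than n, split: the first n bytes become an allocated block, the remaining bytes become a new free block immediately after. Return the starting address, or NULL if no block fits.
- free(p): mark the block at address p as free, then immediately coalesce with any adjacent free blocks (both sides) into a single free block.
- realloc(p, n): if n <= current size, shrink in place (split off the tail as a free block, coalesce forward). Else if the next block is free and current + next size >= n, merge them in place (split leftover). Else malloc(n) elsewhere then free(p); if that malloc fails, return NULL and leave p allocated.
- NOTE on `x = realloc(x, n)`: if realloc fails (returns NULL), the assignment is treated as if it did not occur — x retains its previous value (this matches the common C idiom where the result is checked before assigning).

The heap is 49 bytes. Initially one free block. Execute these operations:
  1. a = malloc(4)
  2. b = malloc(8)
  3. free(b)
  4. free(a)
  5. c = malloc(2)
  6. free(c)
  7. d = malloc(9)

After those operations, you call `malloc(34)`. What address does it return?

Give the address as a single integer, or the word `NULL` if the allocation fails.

Op 1: a = malloc(4) -> a = 0; heap: [0-3 ALLOC][4-48 FREE]
Op 2: b = malloc(8) -> b = 4; heap: [0-3 ALLOC][4-11 ALLOC][12-48 FREE]
Op 3: free(b) -> (freed b); heap: [0-3 ALLOC][4-48 FREE]
Op 4: free(a) -> (freed a); heap: [0-48 FREE]
Op 5: c = malloc(2) -> c = 0; heap: [0-1 ALLOC][2-48 FREE]
Op 6: free(c) -> (freed c); heap: [0-48 FREE]
Op 7: d = malloc(9) -> d = 0; heap: [0-8 ALLOC][9-48 FREE]
malloc(34): first-fit scan over [0-8 ALLOC][9-48 FREE] -> 9

Answer: 9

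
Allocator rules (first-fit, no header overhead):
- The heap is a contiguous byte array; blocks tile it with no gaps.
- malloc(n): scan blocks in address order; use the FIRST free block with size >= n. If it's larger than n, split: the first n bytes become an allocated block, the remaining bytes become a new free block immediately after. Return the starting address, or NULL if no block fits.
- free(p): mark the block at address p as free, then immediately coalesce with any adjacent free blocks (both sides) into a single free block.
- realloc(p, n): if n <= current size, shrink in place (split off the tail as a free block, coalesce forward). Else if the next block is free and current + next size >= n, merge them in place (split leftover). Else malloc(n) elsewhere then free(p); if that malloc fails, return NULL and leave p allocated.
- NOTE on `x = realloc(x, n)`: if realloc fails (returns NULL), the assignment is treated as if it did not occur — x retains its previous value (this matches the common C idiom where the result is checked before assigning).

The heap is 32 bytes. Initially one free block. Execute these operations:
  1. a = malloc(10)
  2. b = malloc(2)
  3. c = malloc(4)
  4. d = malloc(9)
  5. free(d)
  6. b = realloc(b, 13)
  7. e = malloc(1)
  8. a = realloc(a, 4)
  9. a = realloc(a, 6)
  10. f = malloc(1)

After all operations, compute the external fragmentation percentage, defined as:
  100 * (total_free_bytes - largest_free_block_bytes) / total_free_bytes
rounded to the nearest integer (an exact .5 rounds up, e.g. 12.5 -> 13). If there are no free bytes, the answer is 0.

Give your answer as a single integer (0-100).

Op 1: a = malloc(10) -> a = 0; heap: [0-9 ALLOC][10-31 FREE]
Op 2: b = malloc(2) -> b = 10; heap: [0-9 ALLOC][10-11 ALLOC][12-31 FREE]
Op 3: c = malloc(4) -> c = 12; heap: [0-9 ALLOC][10-11 ALLOC][12-15 ALLOC][16-31 FREE]
Op 4: d = malloc(9) -> d = 16; heap: [0-9 ALLOC][10-11 ALLOC][12-15 ALLOC][16-24 ALLOC][25-31 FREE]
Op 5: free(d) -> (freed d); heap: [0-9 ALLOC][10-11 ALLOC][12-15 ALLOC][16-31 FREE]
Op 6: b = realloc(b, 13) -> b = 16; heap: [0-9 ALLOC][10-11 FREE][12-15 ALLOC][16-28 ALLOC][29-31 FREE]
Op 7: e = malloc(1) -> e = 10; heap: [0-9 ALLOC][10-10 ALLOC][11-11 FREE][12-15 ALLOC][16-28 ALLOC][29-31 FREE]
Op 8: a = realloc(a, 4) -> a = 0; heap: [0-3 ALLOC][4-9 FREE][10-10 ALLOC][11-11 FREE][12-15 ALLOC][16-28 ALLOC][29-31 FREE]
Op 9: a = realloc(a, 6) -> a = 0; heap: [0-5 ALLOC][6-9 FREE][10-10 ALLOC][11-11 FREE][12-15 ALLOC][16-28 ALLOC][29-31 FREE]
Op 10: f = malloc(1) -> f = 6; heap: [0-5 ALLOC][6-6 ALLOC][7-9 FREE][10-10 ALLOC][11-11 FREE][12-15 ALLOC][16-28 ALLOC][29-31 FREE]
Free blocks: [3 1 3] total_free=7 largest=3 -> 100*(7-3)/7 = 400/7 ≈ 57.143 -> rounds to 57

Answer: 57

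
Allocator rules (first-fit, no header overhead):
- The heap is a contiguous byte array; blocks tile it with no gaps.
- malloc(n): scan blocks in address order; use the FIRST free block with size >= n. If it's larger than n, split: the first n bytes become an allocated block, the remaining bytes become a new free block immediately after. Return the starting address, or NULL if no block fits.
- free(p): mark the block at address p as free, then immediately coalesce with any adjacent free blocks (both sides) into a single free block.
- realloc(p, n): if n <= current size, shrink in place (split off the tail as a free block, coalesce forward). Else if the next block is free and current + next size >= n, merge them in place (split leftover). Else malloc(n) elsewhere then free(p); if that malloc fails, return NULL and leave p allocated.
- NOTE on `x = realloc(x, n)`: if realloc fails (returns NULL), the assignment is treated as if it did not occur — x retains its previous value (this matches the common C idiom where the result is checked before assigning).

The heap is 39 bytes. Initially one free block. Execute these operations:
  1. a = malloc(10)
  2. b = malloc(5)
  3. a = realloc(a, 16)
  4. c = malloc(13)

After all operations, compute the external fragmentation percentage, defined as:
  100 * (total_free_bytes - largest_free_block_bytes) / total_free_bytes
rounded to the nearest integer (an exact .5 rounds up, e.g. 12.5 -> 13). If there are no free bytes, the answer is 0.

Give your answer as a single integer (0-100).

Answer: 44

Derivation:
Op 1: a = malloc(10) -> a = 0; heap: [0-9 ALLOC][10-38 FREE]
Op 2: b = malloc(5) -> b = 10; heap: [0-9 ALLOC][10-14 ALLOC][15-38 FREE]
Op 3: a = realloc(a, 16) -> a = 15; heap: [0-9 FREE][10-14 ALLOC][15-30 ALLOC][31-38 FREE]
Op 4: c = malloc(13) -> c = NULL; heap: [0-9 FREE][10-14 ALLOC][15-30 ALLOC][31-38 FREE]
Free blocks: [10 8] total_free=18 largest=10 -> 100*(18-10)/18 = 800/18 ≈ 44.444 -> rounds to 44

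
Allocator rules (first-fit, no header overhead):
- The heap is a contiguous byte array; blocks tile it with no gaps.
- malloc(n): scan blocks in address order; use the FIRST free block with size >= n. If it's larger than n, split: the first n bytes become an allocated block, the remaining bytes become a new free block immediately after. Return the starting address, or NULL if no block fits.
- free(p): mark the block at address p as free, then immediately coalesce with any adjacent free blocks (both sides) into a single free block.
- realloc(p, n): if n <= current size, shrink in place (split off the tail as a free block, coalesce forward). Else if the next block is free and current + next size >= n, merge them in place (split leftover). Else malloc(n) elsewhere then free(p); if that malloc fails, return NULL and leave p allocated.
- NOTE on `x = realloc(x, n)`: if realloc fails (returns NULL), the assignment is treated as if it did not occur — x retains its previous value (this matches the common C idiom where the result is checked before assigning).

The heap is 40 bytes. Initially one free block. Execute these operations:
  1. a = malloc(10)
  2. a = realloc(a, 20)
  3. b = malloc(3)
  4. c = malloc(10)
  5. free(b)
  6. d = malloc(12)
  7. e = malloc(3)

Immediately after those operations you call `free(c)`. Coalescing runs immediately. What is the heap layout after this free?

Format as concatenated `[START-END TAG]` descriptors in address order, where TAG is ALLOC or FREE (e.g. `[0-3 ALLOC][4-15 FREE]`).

Answer: [0-19 ALLOC][20-22 ALLOC][23-39 FREE]

Derivation:
Op 1: a = malloc(10) -> a = 0; heap: [0-9 ALLOC][10-39 FREE]
Op 2: a = realloc(a, 20) -> a = 0; heap: [0-19 ALLOC][20-39 FREE]
Op 3: b = malloc(3) -> b = 20; heap: [0-19 ALLOC][20-22 ALLOC][23-39 FREE]
Op 4: c = malloc(10) -> c = 23; heap: [0-19 ALLOC][20-22 ALLOC][23-32 ALLOC][33-39 FREE]
Op 5: free(b) -> (freed b); heap: [0-19 ALLOC][20-22 FREE][23-32 ALLOC][33-39 FREE]
Op 6: d = malloc(12) -> d = NULL; heap: [0-19 ALLOC][20-22 FREE][23-32 ALLOC][33-39 FREE]
Op 7: e = malloc(3) -> e = 20; heap: [0-19 ALLOC][20-22 ALLOC][23-32 ALLOC][33-39 FREE]
free(c): c = 23 -> block [23-32 ALLOC]; mark free, coalesce with adjacent free neighbors -> [0-19 ALLOC][20-22 ALLOC][23-39 FREE]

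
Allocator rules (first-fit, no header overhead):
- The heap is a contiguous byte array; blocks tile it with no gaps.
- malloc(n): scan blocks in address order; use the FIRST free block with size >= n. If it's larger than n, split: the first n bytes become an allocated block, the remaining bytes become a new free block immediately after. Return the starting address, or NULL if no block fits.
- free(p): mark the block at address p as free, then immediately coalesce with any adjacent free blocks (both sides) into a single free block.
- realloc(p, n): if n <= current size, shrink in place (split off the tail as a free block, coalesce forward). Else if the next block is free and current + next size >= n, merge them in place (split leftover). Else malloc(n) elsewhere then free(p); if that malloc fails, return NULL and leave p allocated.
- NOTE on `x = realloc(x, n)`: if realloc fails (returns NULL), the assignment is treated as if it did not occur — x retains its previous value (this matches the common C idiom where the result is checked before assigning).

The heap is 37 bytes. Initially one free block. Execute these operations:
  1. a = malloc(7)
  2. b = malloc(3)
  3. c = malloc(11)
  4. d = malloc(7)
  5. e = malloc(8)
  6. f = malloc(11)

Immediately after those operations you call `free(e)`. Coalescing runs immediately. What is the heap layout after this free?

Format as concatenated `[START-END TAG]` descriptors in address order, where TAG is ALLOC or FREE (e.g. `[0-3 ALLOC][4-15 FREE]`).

Answer: [0-6 ALLOC][7-9 ALLOC][10-20 ALLOC][21-27 ALLOC][28-36 FREE]

Derivation:
Op 1: a = malloc(7) -> a = 0; heap: [0-6 ALLOC][7-36 FREE]
Op 2: b = malloc(3) -> b = 7; heap: [0-6 ALLOC][7-9 ALLOC][10-36 FREE]
Op 3: c = malloc(11) -> c = 10; heap: [0-6 ALLOC][7-9 ALLOC][10-20 ALLOC][21-36 FREE]
Op 4: d = malloc(7) -> d = 21; heap: [0-6 ALLOC][7-9 ALLOC][10-20 ALLOC][21-27 ALLOC][28-36 FREE]
Op 5: e = malloc(8) -> e = 28; heap: [0-6 ALLOC][7-9 ALLOC][10-20 ALLOC][21-27 ALLOC][28-35 ALLOC][36-36 FREE]
Op 6: f = malloc(11) -> f = NULL; heap: [0-6 ALLOC][7-9 ALLOC][10-20 ALLOC][21-27 ALLOC][28-35 ALLOC][36-36 FREE]
free(e): e = 28 -> block [28-35 ALLOC]; mark free, coalesce with adjacent free neighbors -> [0-6 ALLOC][7-9 ALLOC][10-20 ALLOC][21-27 ALLOC][28-36 FREE]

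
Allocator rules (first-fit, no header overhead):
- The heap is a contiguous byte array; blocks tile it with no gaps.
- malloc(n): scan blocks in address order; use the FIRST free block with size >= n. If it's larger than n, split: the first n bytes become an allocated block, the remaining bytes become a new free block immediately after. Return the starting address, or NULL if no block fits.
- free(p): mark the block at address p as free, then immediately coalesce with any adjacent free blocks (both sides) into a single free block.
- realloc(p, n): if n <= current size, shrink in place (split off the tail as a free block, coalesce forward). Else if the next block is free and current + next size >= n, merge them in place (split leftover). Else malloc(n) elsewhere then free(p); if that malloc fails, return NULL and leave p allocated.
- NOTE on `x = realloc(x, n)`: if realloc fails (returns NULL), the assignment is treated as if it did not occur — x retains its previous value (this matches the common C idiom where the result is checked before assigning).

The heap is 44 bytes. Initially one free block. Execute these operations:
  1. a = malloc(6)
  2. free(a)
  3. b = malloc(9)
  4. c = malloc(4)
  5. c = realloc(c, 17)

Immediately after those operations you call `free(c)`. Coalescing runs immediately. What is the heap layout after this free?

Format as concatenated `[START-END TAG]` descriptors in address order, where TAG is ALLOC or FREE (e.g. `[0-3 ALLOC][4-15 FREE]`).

Answer: [0-8 ALLOC][9-43 FREE]

Derivation:
Op 1: a = malloc(6) -> a = 0; heap: [0-5 ALLOC][6-43 FREE]
Op 2: free(a) -> (freed a); heap: [0-43 FREE]
Op 3: b = malloc(9) -> b = 0; heap: [0-8 ALLOC][9-43 FREE]
Op 4: c = malloc(4) -> c = 9; heap: [0-8 ALLOC][9-12 ALLOC][13-43 FREE]
Op 5: c = realloc(c, 17) -> c = 9; heap: [0-8 ALLOC][9-25 ALLOC][26-43 FREE]
free(c): c = 9 -> block [9-25 ALLOC]; mark free, coalesce with adjacent free neighbors -> [0-8 ALLOC][9-43 FREE]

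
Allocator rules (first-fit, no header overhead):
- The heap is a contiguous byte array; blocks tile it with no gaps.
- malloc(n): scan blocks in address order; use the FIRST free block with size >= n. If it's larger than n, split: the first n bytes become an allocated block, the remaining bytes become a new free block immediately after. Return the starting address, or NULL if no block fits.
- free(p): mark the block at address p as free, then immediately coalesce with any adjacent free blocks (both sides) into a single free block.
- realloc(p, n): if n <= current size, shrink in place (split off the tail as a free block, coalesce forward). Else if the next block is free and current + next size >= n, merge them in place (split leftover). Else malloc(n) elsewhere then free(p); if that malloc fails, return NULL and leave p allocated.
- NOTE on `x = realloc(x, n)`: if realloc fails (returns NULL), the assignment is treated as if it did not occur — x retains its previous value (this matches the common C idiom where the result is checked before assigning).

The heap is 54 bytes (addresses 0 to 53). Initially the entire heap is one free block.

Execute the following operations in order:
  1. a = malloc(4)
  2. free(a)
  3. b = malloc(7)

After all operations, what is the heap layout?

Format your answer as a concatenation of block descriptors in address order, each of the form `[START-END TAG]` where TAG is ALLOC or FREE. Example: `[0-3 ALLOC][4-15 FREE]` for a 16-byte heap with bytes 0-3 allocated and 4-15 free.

Op 1: a = malloc(4) -> a = 0; heap: [0-3 ALLOC][4-53 FREE]
Op 2: free(a) -> (freed a); heap: [0-53 FREE]
Op 3: b = malloc(7) -> b = 0; heap: [0-6 ALLOC][7-53 FREE]

Answer: [0-6 ALLOC][7-53 FREE]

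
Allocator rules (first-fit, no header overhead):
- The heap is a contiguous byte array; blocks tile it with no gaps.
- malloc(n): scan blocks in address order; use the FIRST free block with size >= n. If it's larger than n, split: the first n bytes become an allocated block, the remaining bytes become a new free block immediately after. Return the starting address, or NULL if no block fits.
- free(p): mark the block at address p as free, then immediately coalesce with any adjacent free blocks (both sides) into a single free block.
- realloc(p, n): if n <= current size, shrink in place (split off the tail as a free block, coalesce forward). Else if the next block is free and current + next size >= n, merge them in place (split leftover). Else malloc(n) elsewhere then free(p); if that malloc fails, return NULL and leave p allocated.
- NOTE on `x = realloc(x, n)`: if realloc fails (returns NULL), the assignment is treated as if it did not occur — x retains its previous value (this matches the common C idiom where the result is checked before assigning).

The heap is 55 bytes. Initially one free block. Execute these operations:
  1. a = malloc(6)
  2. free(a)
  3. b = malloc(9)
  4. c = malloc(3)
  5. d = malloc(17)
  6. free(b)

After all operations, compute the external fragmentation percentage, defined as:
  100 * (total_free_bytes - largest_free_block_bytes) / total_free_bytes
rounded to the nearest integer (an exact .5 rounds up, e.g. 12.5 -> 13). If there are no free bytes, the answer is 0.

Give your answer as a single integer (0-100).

Op 1: a = malloc(6) -> a = 0; heap: [0-5 ALLOC][6-54 FREE]
Op 2: free(a) -> (freed a); heap: [0-54 FREE]
Op 3: b = malloc(9) -> b = 0; heap: [0-8 ALLOC][9-54 FREE]
Op 4: c = malloc(3) -> c = 9; heap: [0-8 ALLOC][9-11 ALLOC][12-54 FREE]
Op 5: d = malloc(17) -> d = 12; heap: [0-8 ALLOC][9-11 ALLOC][12-28 ALLOC][29-54 FREE]
Op 6: free(b) -> (freed b); heap: [0-8 FREE][9-11 ALLOC][12-28 ALLOC][29-54 FREE]
Free blocks: [9 26] total_free=35 largest=26 -> 100*(35-26)/35 = 900/35 ≈ 25.714 -> rounds to 26

Answer: 26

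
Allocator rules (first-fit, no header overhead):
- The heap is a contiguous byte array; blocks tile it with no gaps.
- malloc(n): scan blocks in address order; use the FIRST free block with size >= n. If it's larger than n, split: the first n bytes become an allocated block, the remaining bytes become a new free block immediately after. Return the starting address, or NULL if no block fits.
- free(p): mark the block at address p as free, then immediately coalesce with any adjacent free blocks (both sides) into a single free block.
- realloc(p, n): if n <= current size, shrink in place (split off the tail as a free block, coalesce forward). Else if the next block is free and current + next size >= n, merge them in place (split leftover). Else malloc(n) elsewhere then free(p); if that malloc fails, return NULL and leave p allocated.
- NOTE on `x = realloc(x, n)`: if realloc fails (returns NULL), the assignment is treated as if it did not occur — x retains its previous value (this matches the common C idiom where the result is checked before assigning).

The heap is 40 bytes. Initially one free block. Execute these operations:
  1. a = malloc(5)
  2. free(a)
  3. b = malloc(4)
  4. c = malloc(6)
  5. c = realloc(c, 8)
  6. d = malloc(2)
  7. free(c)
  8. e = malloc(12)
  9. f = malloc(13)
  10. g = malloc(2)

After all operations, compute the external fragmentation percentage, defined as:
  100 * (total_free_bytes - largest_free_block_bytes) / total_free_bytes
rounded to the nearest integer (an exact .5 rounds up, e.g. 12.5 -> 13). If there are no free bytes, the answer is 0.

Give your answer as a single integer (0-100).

Answer: 14

Derivation:
Op 1: a = malloc(5) -> a = 0; heap: [0-4 ALLOC][5-39 FREE]
Op 2: free(a) -> (freed a); heap: [0-39 FREE]
Op 3: b = malloc(4) -> b = 0; heap: [0-3 ALLOC][4-39 FREE]
Op 4: c = malloc(6) -> c = 4; heap: [0-3 ALLOC][4-9 ALLOC][10-39 FREE]
Op 5: c = realloc(c, 8) -> c = 4; heap: [0-3 ALLOC][4-11 ALLOC][12-39 FREE]
Op 6: d = malloc(2) -> d = 12; heap: [0-3 ALLOC][4-11 ALLOC][12-13 ALLOC][14-39 FREE]
Op 7: free(c) -> (freed c); heap: [0-3 ALLOC][4-11 FREE][12-13 ALLOC][14-39 FREE]
Op 8: e = malloc(12) -> e = 14; heap: [0-3 ALLOC][4-11 FREE][12-13 ALLOC][14-25 ALLOC][26-39 FREE]
Op 9: f = malloc(13) -> f = 26; heap: [0-3 ALLOC][4-11 FREE][12-13 ALLOC][14-25 ALLOC][26-38 ALLOC][39-39 FREE]
Op 10: g = malloc(2) -> g = 4; heap: [0-3 ALLOC][4-5 ALLOC][6-11 FREE][12-13 ALLOC][14-25 ALLOC][26-38 ALLOC][39-39 FREE]
Free blocks: [6 1] total_free=7 largest=6 -> 100*(7-6)/7 = 100/7 ≈ 14.286 -> rounds to 14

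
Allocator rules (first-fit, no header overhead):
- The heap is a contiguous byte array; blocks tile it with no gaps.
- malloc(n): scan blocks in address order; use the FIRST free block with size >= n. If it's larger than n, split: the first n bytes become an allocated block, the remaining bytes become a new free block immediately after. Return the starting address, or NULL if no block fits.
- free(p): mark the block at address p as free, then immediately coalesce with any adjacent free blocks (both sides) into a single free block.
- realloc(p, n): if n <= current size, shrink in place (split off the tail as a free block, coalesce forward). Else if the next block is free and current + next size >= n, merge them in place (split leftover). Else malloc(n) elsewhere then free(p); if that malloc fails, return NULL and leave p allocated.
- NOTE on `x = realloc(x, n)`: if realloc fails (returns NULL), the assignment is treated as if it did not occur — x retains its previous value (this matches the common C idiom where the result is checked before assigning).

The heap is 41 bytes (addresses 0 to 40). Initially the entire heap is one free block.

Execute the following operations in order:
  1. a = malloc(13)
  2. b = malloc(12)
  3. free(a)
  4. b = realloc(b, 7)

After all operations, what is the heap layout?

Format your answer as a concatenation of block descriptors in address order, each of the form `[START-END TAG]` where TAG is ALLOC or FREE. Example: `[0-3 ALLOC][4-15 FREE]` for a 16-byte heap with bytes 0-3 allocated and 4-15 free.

Op 1: a = malloc(13) -> a = 0; heap: [0-12 ALLOC][13-40 FREE]
Op 2: b = malloc(12) -> b = 13; heap: [0-12 ALLOC][13-24 ALLOC][25-40 FREE]
Op 3: free(a) -> (freed a); heap: [0-12 FREE][13-24 ALLOC][25-40 FREE]
Op 4: b = realloc(b, 7) -> b = 13; heap: [0-12 FREE][13-19 ALLOC][20-40 FREE]

Answer: [0-12 FREE][13-19 ALLOC][20-40 FREE]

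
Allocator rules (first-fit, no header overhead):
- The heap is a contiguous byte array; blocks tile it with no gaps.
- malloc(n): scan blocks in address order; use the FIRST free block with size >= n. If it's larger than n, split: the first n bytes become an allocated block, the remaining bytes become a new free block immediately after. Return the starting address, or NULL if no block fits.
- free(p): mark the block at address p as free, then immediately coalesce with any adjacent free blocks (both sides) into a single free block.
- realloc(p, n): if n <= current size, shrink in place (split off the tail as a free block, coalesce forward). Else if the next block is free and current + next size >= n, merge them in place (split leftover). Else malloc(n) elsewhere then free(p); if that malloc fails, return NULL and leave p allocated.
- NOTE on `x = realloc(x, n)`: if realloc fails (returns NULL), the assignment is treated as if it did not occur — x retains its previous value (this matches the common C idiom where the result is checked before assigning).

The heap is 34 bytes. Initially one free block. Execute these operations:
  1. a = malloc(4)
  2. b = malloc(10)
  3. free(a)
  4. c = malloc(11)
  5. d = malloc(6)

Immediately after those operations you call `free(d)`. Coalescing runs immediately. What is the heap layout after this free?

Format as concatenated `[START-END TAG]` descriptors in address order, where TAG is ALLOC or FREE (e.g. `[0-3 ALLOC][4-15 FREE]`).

Answer: [0-3 FREE][4-13 ALLOC][14-24 ALLOC][25-33 FREE]

Derivation:
Op 1: a = malloc(4) -> a = 0; heap: [0-3 ALLOC][4-33 FREE]
Op 2: b = malloc(10) -> b = 4; heap: [0-3 ALLOC][4-13 ALLOC][14-33 FREE]
Op 3: free(a) -> (freed a); heap: [0-3 FREE][4-13 ALLOC][14-33 FREE]
Op 4: c = malloc(11) -> c = 14; heap: [0-3 FREE][4-13 ALLOC][14-24 ALLOC][25-33 FREE]
Op 5: d = malloc(6) -> d = 25; heap: [0-3 FREE][4-13 ALLOC][14-24 ALLOC][25-30 ALLOC][31-33 FREE]
free(d): d = 25 -> block [25-30 ALLOC]; mark free, coalesce with adjacent free neighbors -> [0-3 FREE][4-13 ALLOC][14-24 ALLOC][25-33 FREE]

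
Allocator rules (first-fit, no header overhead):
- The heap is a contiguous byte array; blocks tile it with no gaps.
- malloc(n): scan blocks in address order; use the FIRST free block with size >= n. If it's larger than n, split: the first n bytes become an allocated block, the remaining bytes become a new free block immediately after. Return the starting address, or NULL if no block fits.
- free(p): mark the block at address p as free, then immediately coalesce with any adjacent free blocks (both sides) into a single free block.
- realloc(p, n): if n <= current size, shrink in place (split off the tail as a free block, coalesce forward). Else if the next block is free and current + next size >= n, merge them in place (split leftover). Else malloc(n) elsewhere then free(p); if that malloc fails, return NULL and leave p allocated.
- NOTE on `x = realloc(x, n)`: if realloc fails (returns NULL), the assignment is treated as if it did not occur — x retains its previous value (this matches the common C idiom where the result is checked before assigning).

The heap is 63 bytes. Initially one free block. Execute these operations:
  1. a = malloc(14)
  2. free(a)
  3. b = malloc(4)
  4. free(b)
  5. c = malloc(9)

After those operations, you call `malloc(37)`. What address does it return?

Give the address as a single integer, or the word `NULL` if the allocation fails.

Answer: 9

Derivation:
Op 1: a = malloc(14) -> a = 0; heap: [0-13 ALLOC][14-62 FREE]
Op 2: free(a) -> (freed a); heap: [0-62 FREE]
Op 3: b = malloc(4) -> b = 0; heap: [0-3 ALLOC][4-62 FREE]
Op 4: free(b) -> (freed b); heap: [0-62 FREE]
Op 5: c = malloc(9) -> c = 0; heap: [0-8 ALLOC][9-62 FREE]
malloc(37): first-fit scan over [0-8 ALLOC][9-62 FREE] -> 9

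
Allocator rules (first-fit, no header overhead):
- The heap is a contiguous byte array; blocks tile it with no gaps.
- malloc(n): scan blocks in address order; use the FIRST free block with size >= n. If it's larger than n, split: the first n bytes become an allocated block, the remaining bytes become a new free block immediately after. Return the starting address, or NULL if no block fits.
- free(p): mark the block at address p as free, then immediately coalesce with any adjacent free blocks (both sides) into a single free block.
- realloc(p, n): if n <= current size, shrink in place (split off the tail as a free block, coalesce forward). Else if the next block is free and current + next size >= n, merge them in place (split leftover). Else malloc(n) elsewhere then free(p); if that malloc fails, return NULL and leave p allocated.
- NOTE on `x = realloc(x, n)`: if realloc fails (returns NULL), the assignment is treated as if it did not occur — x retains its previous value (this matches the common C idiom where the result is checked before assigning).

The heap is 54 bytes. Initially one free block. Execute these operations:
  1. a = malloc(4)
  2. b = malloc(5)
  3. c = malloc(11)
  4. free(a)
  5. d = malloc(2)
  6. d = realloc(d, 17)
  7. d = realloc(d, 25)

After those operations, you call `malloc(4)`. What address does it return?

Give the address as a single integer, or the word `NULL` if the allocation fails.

Answer: 0

Derivation:
Op 1: a = malloc(4) -> a = 0; heap: [0-3 ALLOC][4-53 FREE]
Op 2: b = malloc(5) -> b = 4; heap: [0-3 ALLOC][4-8 ALLOC][9-53 FREE]
Op 3: c = malloc(11) -> c = 9; heap: [0-3 ALLOC][4-8 ALLOC][9-19 ALLOC][20-53 FREE]
Op 4: free(a) -> (freed a); heap: [0-3 FREE][4-8 ALLOC][9-19 ALLOC][20-53 FREE]
Op 5: d = malloc(2) -> d = 0; heap: [0-1 ALLOC][2-3 FREE][4-8 ALLOC][9-19 ALLOC][20-53 FREE]
Op 6: d = realloc(d, 17) -> d = 20; heap: [0-3 FREE][4-8 ALLOC][9-19 ALLOC][20-36 ALLOC][37-53 FREE]
Op 7: d = realloc(d, 25) -> d = 20; heap: [0-3 FREE][4-8 ALLOC][9-19 ALLOC][20-44 ALLOC][45-53 FREE]
malloc(4): first-fit scan over [0-3 FREE][4-8 ALLOC][9-19 ALLOC][20-44 ALLOC][45-53 FREE] -> 0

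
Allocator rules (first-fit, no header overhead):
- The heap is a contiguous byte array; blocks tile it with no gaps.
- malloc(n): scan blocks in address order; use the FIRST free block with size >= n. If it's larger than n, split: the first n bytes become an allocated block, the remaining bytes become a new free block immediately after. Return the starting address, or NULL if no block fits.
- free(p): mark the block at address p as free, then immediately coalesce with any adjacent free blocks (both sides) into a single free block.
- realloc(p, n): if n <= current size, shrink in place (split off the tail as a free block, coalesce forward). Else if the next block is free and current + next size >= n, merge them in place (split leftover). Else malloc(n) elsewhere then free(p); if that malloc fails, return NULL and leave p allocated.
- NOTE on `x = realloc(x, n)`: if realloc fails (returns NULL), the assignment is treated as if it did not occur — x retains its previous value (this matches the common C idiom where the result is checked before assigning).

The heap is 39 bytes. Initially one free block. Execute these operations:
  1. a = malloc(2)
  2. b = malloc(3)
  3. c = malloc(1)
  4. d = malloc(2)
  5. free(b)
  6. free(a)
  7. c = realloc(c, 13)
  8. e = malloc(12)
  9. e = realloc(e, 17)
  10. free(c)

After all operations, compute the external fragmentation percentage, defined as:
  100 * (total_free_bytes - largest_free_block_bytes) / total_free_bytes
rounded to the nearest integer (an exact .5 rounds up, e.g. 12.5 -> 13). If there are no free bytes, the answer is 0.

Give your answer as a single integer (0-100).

Answer: 35

Derivation:
Op 1: a = malloc(2) -> a = 0; heap: [0-1 ALLOC][2-38 FREE]
Op 2: b = malloc(3) -> b = 2; heap: [0-1 ALLOC][2-4 ALLOC][5-38 FREE]
Op 3: c = malloc(1) -> c = 5; heap: [0-1 ALLOC][2-4 ALLOC][5-5 ALLOC][6-38 FREE]
Op 4: d = malloc(2) -> d = 6; heap: [0-1 ALLOC][2-4 ALLOC][5-5 ALLOC][6-7 ALLOC][8-38 FREE]
Op 5: free(b) -> (freed b); heap: [0-1 ALLOC][2-4 FREE][5-5 ALLOC][6-7 ALLOC][8-38 FREE]
Op 6: free(a) -> (freed a); heap: [0-4 FREE][5-5 ALLOC][6-7 ALLOC][8-38 FREE]
Op 7: c = realloc(c, 13) -> c = 8; heap: [0-5 FREE][6-7 ALLOC][8-20 ALLOC][21-38 FREE]
Op 8: e = malloc(12) -> e = 21; heap: [0-5 FREE][6-7 ALLOC][8-20 ALLOC][21-32 ALLOC][33-38 FREE]
Op 9: e = realloc(e, 17) -> e = 21; heap: [0-5 FREE][6-7 ALLOC][8-20 ALLOC][21-37 ALLOC][38-38 FREE]
Op 10: free(c) -> (freed c); heap: [0-5 FREE][6-7 ALLOC][8-20 FREE][21-37 ALLOC][38-38 FREE]
Free blocks: [6 13 1] total_free=20 largest=13 -> 100*(20-13)/20 = 700/20 = 35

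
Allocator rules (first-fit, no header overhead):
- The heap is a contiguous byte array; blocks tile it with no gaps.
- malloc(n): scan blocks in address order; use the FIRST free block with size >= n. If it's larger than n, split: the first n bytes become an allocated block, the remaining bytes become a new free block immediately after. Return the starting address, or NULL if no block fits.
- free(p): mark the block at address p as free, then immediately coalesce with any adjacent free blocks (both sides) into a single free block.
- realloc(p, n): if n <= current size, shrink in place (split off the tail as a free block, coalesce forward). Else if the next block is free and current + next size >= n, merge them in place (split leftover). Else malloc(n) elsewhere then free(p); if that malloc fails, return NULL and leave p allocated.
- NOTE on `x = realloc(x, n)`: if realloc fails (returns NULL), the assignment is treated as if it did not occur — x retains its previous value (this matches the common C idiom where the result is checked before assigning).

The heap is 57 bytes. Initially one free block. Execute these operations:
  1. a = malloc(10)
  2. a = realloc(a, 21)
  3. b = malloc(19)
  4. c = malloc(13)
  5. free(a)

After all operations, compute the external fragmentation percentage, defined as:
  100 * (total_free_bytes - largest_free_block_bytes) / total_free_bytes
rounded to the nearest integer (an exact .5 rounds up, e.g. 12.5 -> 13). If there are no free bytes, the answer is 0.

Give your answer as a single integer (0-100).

Op 1: a = malloc(10) -> a = 0; heap: [0-9 ALLOC][10-56 FREE]
Op 2: a = realloc(a, 21) -> a = 0; heap: [0-20 ALLOC][21-56 FREE]
Op 3: b = malloc(19) -> b = 21; heap: [0-20 ALLOC][21-39 ALLOC][40-56 FREE]
Op 4: c = malloc(13) -> c = 40; heap: [0-20 ALLOC][21-39 ALLOC][40-52 ALLOC][53-56 FREE]
Op 5: free(a) -> (freed a); heap: [0-20 FREE][21-39 ALLOC][40-52 ALLOC][53-56 FREE]
Free blocks: [21 4] total_free=25 largest=21 -> 100*(25-21)/25 = 400/25 = 16

Answer: 16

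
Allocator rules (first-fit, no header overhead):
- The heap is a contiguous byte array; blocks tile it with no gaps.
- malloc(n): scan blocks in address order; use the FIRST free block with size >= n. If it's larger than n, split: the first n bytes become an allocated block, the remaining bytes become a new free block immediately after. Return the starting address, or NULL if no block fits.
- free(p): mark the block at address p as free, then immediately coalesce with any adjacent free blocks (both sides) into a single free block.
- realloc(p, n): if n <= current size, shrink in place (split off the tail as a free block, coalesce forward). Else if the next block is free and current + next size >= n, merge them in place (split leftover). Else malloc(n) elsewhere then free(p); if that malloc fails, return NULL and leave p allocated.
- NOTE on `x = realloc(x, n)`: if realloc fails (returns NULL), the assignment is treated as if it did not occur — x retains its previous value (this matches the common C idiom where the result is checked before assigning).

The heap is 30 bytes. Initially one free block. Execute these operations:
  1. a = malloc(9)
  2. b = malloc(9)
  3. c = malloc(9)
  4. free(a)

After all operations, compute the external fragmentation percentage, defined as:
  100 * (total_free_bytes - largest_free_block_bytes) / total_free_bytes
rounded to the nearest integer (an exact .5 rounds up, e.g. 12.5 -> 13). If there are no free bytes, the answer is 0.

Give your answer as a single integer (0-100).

Op 1: a = malloc(9) -> a = 0; heap: [0-8 ALLOC][9-29 FREE]
Op 2: b = malloc(9) -> b = 9; heap: [0-8 ALLOC][9-17 ALLOC][18-29 FREE]
Op 3: c = malloc(9) -> c = 18; heap: [0-8 ALLOC][9-17 ALLOC][18-26 ALLOC][27-29 FREE]
Op 4: free(a) -> (freed a); heap: [0-8 FREE][9-17 ALLOC][18-26 ALLOC][27-29 FREE]
Free blocks: [9 3] total_free=12 largest=9 -> 100*(12-9)/12 = 300/12 = 25

Answer: 25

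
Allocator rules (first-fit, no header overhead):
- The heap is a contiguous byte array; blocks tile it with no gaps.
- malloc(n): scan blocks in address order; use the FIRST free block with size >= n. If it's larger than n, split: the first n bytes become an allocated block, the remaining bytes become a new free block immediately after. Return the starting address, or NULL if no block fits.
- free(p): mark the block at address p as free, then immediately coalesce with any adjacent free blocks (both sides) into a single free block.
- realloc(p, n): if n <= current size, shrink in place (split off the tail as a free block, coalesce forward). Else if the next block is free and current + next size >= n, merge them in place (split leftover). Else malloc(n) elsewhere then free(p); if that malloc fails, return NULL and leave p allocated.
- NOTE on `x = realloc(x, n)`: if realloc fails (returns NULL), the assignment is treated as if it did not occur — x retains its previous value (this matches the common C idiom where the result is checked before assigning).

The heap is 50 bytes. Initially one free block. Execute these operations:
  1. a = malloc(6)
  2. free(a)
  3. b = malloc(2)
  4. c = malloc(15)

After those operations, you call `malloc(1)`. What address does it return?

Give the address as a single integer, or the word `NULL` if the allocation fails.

Op 1: a = malloc(6) -> a = 0; heap: [0-5 ALLOC][6-49 FREE]
Op 2: free(a) -> (freed a); heap: [0-49 FREE]
Op 3: b = malloc(2) -> b = 0; heap: [0-1 ALLOC][2-49 FREE]
Op 4: c = malloc(15) -> c = 2; heap: [0-1 ALLOC][2-16 ALLOC][17-49 FREE]
malloc(1): first-fit scan over [0-1 ALLOC][2-16 ALLOC][17-49 FREE] -> 17

Answer: 17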